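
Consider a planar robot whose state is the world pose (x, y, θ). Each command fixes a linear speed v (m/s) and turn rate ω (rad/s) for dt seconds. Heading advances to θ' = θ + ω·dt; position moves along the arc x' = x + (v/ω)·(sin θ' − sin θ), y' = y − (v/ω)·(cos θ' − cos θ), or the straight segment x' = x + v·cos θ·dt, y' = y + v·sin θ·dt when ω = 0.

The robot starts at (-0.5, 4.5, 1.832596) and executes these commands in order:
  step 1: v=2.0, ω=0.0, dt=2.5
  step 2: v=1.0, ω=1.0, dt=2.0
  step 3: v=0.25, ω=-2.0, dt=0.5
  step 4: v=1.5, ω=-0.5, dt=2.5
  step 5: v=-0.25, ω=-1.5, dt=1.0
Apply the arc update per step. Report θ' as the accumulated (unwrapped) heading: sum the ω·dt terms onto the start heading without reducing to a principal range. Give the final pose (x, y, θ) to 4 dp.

(-5.7554, 12.4731, 0.0826)

step 1: θ'=1.8326 (straight) → pose (-1.7941, 9.3296, 1.8326)
step 2: θ'=3.8326 (R=1.0000) → pose (-3.3973, 9.8414, 3.8326)
step 3: θ'=2.8326 (R=-0.1250) → pose (-3.5150, 9.8187, 2.8326)
step 4: θ'=1.5826 (R=-3.0000) → pose (-5.6025, 12.6412, 1.5826)
step 5: θ'=0.0826 (R=0.1667) → pose (-5.7554, 12.4731, 0.0826)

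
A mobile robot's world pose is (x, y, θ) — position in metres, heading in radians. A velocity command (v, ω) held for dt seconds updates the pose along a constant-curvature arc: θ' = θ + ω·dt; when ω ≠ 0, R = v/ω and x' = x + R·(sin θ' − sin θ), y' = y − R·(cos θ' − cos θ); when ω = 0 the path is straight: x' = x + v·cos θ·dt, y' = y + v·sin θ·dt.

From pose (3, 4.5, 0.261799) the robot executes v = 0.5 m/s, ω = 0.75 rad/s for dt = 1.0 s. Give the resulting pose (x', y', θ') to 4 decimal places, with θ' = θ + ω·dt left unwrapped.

θ' = 0.2618 + 0.75·1.0 = 1.0118
R = v/ω = 0.5/0.75 = 0.6667
x' = 3 + 0.6667·(sin 1.0118 − sin 0.2618) = 3.3926
y' = 4.5 − 0.6667·(cos 1.0118 − cos 0.2618) = 4.7904

(3.3926, 4.7904, 1.0118)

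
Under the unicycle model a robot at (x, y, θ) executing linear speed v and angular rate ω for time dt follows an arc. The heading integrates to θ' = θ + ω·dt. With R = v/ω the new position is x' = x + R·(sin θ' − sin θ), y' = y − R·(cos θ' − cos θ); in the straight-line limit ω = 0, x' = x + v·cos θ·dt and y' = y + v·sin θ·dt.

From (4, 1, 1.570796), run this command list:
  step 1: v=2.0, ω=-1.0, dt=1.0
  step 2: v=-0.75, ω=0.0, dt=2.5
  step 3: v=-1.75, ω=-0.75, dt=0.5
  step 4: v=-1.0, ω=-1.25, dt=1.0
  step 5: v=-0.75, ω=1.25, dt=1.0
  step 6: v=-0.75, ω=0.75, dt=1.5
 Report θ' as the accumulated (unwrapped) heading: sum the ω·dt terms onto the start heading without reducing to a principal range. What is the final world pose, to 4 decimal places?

(0.2708, 1.2928, 1.3208)

step 1: θ'=0.5708 (R=-2.0000) → pose (4.9194, 2.6829, 0.5708)
step 2: θ'=0.5708 (straight) → pose (3.3416, 1.6699, 0.5708)
step 3: θ'=0.1958 (R=2.3333) → pose (2.5349, 1.3446, 0.1958)
step 4: θ'=-1.0542 (R=0.8000) → pose (1.6836, 1.7341, -1.0542)
step 5: θ'=0.1958 (R=-0.6000) → pose (1.0452, 2.0263, 0.1958)
step 6: θ'=1.3208 (R=-1.0000) → pose (0.2708, 1.2928, 1.3208)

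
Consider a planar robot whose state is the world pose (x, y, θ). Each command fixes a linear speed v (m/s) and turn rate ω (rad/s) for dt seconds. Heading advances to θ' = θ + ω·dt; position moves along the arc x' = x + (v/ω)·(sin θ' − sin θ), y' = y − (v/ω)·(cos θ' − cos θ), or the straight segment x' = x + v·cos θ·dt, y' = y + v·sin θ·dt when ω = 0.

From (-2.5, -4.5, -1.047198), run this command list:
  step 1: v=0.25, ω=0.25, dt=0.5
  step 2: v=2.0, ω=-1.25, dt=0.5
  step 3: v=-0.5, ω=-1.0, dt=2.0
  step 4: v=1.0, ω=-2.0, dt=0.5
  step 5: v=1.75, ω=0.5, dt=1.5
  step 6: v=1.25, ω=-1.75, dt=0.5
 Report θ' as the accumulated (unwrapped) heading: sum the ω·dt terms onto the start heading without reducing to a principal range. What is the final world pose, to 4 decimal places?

step 1: θ'=-0.9222 (R=1.0000) → pose (-2.4309, -4.6041, -0.9222)
step 2: θ'=-1.5472 (R=-1.6000) → pose (-2.1064, -5.5328, -1.5472)
step 3: θ'=-3.5472 (R=0.5000) → pose (-1.4093, -5.0616, -3.5472)
step 4: θ'=-4.5472 (R=-0.5000) → pose (-1.7052, -4.6844, -4.5472)
step 5: θ'=-3.7972 (R=3.5000) → pose (-3.0238, -2.4856, -3.7972)
step 6: θ'=-4.6722 (R=-0.7143) → pose (-3.3021, -1.9481, -4.6722)

(-3.3021, -1.9481, -4.6722)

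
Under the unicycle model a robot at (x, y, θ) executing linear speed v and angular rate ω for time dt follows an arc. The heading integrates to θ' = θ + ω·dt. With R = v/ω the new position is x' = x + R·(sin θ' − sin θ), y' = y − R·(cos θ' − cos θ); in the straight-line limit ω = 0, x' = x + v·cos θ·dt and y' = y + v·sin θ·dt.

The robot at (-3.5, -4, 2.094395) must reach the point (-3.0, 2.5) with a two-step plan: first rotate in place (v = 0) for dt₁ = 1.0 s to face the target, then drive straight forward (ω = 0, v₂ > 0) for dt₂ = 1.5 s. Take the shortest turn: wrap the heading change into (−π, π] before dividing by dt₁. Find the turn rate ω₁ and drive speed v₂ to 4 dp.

heading to target = atan2(2.5−-4, -3−-3.5) = 1.4940
Δθ = wrap(1.4940 − 2.0944) = -0.6004; ω₁ = Δθ/dt₁ = -0.6004
distance = √((-3−-3.5)² + (2.5−-4)²) = 6.5192; v₂ = distance/dt₂ = 4.3461

ω₁ = -0.6004, v₂ = 4.3461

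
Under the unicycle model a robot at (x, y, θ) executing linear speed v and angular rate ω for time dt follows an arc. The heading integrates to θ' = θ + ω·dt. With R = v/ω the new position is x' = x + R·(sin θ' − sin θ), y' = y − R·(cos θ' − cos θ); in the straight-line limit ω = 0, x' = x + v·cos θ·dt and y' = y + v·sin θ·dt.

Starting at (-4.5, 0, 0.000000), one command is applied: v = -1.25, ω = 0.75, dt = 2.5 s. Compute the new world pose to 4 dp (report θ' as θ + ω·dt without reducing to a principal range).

θ' = 0.0000 + 0.75·2.5 = 1.8750
R = v/ω = -1.25/0.75 = -1.6667
x' = -4.5 + -1.6667·(sin 1.8750 − sin 0.0000) = -6.0901
y' = 0 − -1.6667·(cos 1.8750 − cos 0.0000) = -2.1659

(-6.0901, -2.1659, 1.8750)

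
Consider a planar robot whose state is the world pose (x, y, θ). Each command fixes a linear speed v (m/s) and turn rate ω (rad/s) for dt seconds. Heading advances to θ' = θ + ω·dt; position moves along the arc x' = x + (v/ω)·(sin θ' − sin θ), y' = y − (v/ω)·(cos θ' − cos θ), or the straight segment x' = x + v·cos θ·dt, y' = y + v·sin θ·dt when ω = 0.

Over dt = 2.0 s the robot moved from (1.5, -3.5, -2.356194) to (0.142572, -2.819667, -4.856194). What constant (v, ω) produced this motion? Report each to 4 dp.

Δθ = -4.856194 − -2.356194 = -2.500000
ω = Δθ/dt = -2.500000/2.0 = -1.2500
R = Δx/(sin θ' − sin θ) = -0.8000
v = R·ω = -0.8000·-1.2500 = 1.0000

v = 1.0000, ω = -1.2500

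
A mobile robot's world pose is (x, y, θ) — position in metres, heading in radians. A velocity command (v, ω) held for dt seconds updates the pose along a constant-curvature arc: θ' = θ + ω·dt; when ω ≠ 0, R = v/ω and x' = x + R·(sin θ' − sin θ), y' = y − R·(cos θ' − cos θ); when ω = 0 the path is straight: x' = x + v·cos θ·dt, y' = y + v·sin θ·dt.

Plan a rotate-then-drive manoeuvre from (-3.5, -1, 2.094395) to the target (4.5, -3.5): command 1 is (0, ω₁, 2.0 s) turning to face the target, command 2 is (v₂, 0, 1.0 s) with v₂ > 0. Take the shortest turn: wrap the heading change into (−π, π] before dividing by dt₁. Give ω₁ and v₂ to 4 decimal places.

ω₁ = -1.1986, v₂ = 8.3815

heading to target = atan2(-3.5−-1, 4.5−-3.5) = -0.3029
Δθ = wrap(-0.3029 − 2.0944) = -2.3973; ω₁ = Δθ/dt₁ = -1.1986
distance = √((4.5−-3.5)² + (-3.5−-1)²) = 8.3815; v₂ = distance/dt₂ = 8.3815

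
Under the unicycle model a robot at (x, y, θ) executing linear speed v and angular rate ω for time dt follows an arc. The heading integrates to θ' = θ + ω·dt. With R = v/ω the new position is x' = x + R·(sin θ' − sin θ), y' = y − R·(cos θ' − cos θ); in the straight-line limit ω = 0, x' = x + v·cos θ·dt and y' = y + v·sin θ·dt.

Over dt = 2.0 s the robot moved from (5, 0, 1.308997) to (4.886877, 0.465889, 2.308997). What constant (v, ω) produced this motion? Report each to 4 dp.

v = 0.2500, ω = 0.5000

Δθ = 2.308997 − 1.308997 = 1.000000
ω = Δθ/dt = 1.000000/2.0 = 0.5000
R = −Δy/(cos θ' − cos θ) = 0.5000
v = R·ω = 0.5000·0.5000 = 0.2500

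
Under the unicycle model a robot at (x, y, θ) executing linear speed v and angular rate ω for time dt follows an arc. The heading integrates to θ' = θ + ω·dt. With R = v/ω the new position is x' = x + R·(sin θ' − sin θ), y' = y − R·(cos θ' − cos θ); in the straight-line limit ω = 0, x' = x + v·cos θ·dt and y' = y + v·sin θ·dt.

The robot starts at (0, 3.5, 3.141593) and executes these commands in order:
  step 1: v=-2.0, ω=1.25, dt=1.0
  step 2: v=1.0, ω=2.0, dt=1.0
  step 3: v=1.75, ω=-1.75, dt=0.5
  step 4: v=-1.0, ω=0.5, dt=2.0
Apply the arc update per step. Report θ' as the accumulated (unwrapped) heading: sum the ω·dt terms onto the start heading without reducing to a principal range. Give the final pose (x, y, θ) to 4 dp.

(0.9989, 4.1721, 6.5166)

step 1: θ'=4.3916 (R=-1.6000) → pose (1.5184, 4.5955, 4.3916)
step 2: θ'=6.3916 (R=0.5000) → pose (2.0470, 3.9408, 6.3916)
step 3: θ'=5.5166 (R=-1.0000) → pose (2.8488, 3.6669, 5.5166)
step 4: θ'=6.5166 (R=-2.0000) → pose (0.9989, 4.1721, 6.5166)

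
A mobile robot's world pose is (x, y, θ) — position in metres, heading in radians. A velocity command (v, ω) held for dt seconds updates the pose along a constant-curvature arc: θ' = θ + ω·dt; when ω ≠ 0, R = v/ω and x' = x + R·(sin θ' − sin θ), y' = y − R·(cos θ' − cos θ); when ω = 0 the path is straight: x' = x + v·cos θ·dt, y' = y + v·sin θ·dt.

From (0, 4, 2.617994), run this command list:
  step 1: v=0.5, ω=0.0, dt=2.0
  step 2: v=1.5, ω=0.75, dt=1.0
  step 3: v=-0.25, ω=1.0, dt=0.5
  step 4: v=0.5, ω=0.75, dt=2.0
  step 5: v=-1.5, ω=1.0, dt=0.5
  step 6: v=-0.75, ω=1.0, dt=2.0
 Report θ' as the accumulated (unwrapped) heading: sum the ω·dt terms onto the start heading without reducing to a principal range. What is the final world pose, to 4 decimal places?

step 1: θ'=2.6180 (straight) → pose (-0.8660, 4.5000, 2.6180)
step 2: θ'=3.3680 (R=2.0000) → pose (-2.3150, 4.7169, 3.3680)
step 3: θ'=3.8680 (R=-0.2500) → pose (-2.2050, 4.7736, 3.8680)
step 4: θ'=5.3680 (R=0.6667) → pose (-2.2907, 3.8688, 5.3680)
step 5: θ'=5.8680 (R=-1.5000) → pose (-2.8747, 4.3269, 5.8680)
step 6: θ'=7.8680 (R=-0.7500) → pose (-3.9271, 3.6301, 7.8680)

(-3.9271, 3.6301, 7.8680)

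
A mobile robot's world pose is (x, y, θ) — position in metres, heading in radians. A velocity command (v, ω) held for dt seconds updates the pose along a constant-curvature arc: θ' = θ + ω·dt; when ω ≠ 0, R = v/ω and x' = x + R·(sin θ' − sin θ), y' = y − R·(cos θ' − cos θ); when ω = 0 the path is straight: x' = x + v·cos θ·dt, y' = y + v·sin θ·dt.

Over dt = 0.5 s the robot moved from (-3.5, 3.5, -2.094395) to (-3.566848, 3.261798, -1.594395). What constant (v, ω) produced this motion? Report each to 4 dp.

Δθ = -1.594395 − -2.094395 = 0.500000
ω = Δθ/dt = 0.500000/0.5 = 1.0000
R = −Δy/(cos θ' − cos θ) = 0.5000
v = R·ω = 0.5000·1.0000 = 0.5000

v = 0.5000, ω = 1.0000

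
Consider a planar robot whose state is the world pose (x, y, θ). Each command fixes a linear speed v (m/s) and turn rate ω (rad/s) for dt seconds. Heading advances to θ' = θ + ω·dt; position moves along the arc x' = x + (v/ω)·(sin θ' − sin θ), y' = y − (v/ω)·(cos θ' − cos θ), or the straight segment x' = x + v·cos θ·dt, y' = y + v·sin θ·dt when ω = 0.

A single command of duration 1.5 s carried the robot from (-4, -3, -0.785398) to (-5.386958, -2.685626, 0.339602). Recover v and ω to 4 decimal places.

Δθ = 0.339602 − -0.785398 = 1.125000
ω = Δθ/dt = 1.125000/1.5 = 0.7500
R = Δx/(sin θ' − sin θ) = -1.3333
v = R·ω = -1.3333·0.7500 = -1.0000

v = -1.0000, ω = 0.7500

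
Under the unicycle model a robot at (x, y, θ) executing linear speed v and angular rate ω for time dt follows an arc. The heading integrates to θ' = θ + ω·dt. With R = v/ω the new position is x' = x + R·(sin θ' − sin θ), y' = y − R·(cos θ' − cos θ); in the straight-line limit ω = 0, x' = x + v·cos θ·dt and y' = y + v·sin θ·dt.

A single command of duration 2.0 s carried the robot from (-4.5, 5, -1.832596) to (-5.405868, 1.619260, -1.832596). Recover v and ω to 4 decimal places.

Δθ = -1.832596 − -1.832596 = 0.000000
ω = Δθ/dt = 0.000000/2.0 = 0.0000
ω = 0 → v = (Δx·cos θ + Δy·sin θ)/dt = 1.7500

v = 1.7500, ω = 0.0000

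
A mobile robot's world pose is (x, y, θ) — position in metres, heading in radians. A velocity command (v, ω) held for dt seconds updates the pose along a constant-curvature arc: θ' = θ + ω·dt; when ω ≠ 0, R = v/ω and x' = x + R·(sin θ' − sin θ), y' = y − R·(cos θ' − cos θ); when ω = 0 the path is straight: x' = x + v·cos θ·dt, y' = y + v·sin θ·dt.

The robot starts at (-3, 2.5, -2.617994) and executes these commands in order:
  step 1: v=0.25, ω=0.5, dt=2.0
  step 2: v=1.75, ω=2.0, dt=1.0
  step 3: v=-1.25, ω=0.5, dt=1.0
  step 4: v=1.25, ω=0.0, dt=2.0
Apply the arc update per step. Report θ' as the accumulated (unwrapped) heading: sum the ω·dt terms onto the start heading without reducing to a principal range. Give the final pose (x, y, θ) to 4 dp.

(-1.4583, 2.4366, 0.8820)

step 1: θ'=-1.6180 (R=0.5000) → pose (-3.2494, 2.0906, -1.6180)
step 2: θ'=0.3820 (R=0.8750) → pose (-2.0492, 1.2374, 0.3820)
step 3: θ'=0.8820 (R=-2.5000) → pose (-3.0473, 0.5066, 0.8820)
step 4: θ'=0.8820 (straight) → pose (-1.4583, 2.4366, 0.8820)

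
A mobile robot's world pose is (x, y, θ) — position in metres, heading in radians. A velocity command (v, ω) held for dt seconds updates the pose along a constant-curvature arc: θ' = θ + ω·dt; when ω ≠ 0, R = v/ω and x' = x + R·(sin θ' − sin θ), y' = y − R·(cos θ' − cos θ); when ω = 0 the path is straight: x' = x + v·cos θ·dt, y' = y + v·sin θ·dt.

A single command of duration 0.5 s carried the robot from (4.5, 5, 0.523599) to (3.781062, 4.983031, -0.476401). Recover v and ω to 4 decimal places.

Δθ = -0.476401 − 0.523599 = -1.000000
ω = Δθ/dt = -1.000000/0.5 = -2.0000
R = Δx/(sin θ' − sin θ) = 0.7500
v = R·ω = 0.7500·-2.0000 = -1.5000

v = -1.5000, ω = -2.0000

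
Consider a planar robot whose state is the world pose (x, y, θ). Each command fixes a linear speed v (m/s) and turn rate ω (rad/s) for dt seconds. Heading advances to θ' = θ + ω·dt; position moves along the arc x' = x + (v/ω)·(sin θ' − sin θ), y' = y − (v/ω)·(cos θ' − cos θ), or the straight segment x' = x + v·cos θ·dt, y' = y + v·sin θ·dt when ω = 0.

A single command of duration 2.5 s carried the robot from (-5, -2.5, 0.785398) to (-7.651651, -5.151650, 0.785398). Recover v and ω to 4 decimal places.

Δθ = 0.785398 − 0.785398 = 0.000000
ω = Δθ/dt = 0.000000/2.5 = 0.0000
ω = 0 → v = (Δx·cos θ + Δy·sin θ)/dt = -1.5000

v = -1.5000, ω = 0.0000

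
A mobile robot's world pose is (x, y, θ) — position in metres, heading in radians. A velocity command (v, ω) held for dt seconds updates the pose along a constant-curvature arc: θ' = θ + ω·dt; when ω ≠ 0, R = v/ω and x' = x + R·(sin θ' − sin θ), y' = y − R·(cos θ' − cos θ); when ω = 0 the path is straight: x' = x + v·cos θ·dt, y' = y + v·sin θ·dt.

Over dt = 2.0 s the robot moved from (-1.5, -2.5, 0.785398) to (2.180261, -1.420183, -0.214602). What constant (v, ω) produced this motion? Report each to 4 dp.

v = 2.0000, ω = -0.5000

Δθ = -0.214602 − 0.785398 = -1.000000
ω = Δθ/dt = -1.000000/2.0 = -0.5000
R = Δx/(sin θ' − sin θ) = -4.0000
v = R·ω = -4.0000·-0.5000 = 2.0000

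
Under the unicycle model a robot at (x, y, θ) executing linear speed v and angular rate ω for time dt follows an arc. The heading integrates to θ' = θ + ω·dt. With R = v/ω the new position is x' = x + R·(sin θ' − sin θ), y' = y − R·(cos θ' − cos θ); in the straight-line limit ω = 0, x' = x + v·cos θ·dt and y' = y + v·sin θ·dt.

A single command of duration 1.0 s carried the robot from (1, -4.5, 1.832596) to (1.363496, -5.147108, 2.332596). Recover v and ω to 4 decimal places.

v = -0.7500, ω = 0.5000

Δθ = 2.332596 − 1.832596 = 0.500000
ω = Δθ/dt = 0.500000/1.0 = 0.5000
R = −Δy/(cos θ' − cos θ) = -1.5000
v = R·ω = -1.5000·0.5000 = -0.7500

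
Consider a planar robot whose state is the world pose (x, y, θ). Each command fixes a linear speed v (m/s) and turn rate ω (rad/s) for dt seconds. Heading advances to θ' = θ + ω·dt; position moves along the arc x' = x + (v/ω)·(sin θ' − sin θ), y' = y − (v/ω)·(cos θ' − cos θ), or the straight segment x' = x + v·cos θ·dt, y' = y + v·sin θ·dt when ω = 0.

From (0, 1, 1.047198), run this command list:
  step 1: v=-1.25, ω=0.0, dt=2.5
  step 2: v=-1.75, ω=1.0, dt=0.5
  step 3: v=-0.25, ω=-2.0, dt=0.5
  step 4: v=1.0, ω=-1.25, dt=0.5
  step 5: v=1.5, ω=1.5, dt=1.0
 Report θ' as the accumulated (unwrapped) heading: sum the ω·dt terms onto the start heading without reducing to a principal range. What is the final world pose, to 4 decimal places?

(-0.3113, -1.6805, 1.4222)

step 1: θ'=1.0472 (straight) → pose (-1.5625, -1.7063, 1.0472)
step 2: θ'=1.5472 (R=-1.7500) → pose (-1.7965, -2.5400, 1.5472)
step 3: θ'=0.5472 (R=0.1250) → pose (-1.8564, -2.6438, 0.5472)
step 4: θ'=-0.0778 (R=-0.8000) → pose (-1.3780, -2.5294, -0.0778)
step 5: θ'=1.4222 (R=1.0000) → pose (-0.3113, -1.6805, 1.4222)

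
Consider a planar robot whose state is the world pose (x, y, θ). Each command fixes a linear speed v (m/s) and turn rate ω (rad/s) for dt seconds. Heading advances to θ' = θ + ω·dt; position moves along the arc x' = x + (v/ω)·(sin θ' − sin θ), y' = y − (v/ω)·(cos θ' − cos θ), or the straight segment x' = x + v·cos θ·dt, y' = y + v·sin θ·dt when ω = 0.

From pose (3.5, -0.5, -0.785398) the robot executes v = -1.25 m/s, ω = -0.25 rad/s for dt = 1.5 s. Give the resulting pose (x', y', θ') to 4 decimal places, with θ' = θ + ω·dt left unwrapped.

(2.4507, 1.0407, -1.1604)

θ' = -0.7854 + -0.25·1.5 = -1.1604
R = v/ω = -1.25/-0.25 = 5.0000
x' = 3.5 + 5.0000·(sin -1.1604 − sin -0.7854) = 2.4507
y' = -0.5 − 5.0000·(cos -1.1604 − cos -0.7854) = 1.0407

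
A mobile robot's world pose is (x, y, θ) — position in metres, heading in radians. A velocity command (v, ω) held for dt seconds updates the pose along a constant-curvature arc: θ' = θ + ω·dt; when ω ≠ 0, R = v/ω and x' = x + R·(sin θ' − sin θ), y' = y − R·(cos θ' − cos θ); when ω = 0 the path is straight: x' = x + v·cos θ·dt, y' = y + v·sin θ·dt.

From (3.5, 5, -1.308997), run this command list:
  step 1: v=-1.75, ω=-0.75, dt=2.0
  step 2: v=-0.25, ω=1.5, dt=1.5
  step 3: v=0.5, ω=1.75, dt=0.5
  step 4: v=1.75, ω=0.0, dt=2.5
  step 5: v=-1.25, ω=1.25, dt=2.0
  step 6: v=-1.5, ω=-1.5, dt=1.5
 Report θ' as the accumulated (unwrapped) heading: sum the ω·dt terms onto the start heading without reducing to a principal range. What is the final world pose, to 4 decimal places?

(9.6320, 5.7490, 0.5660)

step 1: θ'=-2.8090 (R=2.3333) → pose (4.9920, 7.8094, -2.8090)
step 2: θ'=-0.5590 (R=-0.1667) → pose (5.0260, 8.1082, -0.5590)
step 3: θ'=0.3160 (R=0.2857) → pose (5.2663, 8.0789, 0.3160)
step 4: θ'=0.3160 (straight) → pose (9.4247, 9.4385, 0.3160)
step 5: θ'=2.8160 (R=-1.0000) → pose (9.4156, 7.5405, 2.8160)
step 6: θ'=0.5660 (R=1.0000) → pose (9.6320, 5.7490, 0.5660)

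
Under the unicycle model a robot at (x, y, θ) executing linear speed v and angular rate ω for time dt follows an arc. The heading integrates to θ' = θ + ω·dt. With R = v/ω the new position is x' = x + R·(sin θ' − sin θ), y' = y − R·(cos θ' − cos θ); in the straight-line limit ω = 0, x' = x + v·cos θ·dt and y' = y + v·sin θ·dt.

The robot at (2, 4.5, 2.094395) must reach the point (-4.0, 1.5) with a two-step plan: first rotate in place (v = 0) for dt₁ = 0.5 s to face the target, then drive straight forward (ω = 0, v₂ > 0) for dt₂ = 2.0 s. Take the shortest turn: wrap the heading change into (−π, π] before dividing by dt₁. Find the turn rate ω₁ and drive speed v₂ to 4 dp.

ω₁ = 3.0217, v₂ = 3.3541

heading to target = atan2(1.5−4.5, -4−2) = -2.6779
Δθ = wrap(-2.6779 − 2.0944) = 1.5108; ω₁ = Δθ/dt₁ = 3.0217
distance = √((-4−2)² + (1.5−4.5)²) = 6.7082; v₂ = distance/dt₂ = 3.3541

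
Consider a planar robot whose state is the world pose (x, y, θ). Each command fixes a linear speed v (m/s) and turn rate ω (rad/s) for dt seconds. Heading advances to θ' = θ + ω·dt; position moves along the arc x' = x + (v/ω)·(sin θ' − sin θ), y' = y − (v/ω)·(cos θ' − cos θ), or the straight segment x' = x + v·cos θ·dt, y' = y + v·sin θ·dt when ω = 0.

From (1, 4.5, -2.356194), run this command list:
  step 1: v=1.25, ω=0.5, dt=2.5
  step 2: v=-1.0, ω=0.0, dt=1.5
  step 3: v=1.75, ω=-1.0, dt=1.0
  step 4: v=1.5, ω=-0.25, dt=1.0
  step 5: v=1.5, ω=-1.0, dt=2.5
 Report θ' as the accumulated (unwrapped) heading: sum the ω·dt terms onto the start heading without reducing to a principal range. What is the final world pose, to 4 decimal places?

(-3.6616, 1.3702, -4.8562)

step 1: θ'=-1.1062 (R=2.5000) → pose (0.5328, 1.6121, -1.1062)
step 2: θ'=-1.1062 (straight) → pose (-0.1393, 2.9531, -1.1062)
step 3: θ'=-2.1062 (R=-1.7500) → pose (-0.1987, 1.2761, -2.1062)
step 4: θ'=-2.3562 (R=-6.0000) → pose (-1.1165, 0.0946, -2.3562)
step 5: θ'=-4.8562 (R=-1.5000) → pose (-3.6616, 1.3702, -4.8562)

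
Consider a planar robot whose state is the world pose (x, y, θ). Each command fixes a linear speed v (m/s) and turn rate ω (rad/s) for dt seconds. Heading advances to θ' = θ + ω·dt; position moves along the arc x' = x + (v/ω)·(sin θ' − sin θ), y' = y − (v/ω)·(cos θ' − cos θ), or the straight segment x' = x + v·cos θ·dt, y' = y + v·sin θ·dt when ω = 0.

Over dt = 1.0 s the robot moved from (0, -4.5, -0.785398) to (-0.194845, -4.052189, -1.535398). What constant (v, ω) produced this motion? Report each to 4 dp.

v = -0.5000, ω = -0.7500

Δθ = -1.535398 − -0.785398 = -0.750000
ω = Δθ/dt = -0.750000/1.0 = -0.7500
R = −Δy/(cos θ' − cos θ) = 0.6667
v = R·ω = 0.6667·-0.7500 = -0.5000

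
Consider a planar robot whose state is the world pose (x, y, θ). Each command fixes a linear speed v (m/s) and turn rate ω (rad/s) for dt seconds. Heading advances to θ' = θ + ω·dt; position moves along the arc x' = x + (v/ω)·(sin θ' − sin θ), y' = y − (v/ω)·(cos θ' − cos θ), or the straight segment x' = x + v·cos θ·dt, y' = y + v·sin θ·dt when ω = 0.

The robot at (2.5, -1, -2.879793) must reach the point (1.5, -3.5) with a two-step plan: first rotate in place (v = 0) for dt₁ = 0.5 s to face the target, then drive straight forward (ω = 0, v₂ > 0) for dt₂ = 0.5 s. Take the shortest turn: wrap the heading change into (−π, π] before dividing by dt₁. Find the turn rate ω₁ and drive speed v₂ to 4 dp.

ω₁ = 1.8570, v₂ = 5.3852

heading to target = atan2(-3.5−-1, 1.5−2.5) = -1.9513
Δθ = wrap(-1.9513 − -2.8798) = 0.9285; ω₁ = Δθ/dt₁ = 1.8570
distance = √((1.5−2.5)² + (-3.5−-1)²) = 2.6926; v₂ = distance/dt₂ = 5.3852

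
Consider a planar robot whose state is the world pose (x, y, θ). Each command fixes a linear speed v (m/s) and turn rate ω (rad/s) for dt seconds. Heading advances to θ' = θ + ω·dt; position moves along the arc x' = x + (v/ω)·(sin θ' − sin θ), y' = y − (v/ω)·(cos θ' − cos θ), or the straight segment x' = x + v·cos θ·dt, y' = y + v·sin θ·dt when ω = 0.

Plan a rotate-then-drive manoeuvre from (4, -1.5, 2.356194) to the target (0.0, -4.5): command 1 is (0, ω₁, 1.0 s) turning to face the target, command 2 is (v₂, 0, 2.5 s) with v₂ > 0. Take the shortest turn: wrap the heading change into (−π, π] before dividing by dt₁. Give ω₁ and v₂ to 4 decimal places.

heading to target = atan2(-4.5−-1.5, 0−4) = -2.4981
Δθ = wrap(-2.4981 − 2.3562) = 1.4289; ω₁ = Δθ/dt₁ = 1.4289
distance = √((0−4)² + (-4.5−-1.5)²) = 5.0000; v₂ = distance/dt₂ = 2.0000

ω₁ = 1.4289, v₂ = 2.0000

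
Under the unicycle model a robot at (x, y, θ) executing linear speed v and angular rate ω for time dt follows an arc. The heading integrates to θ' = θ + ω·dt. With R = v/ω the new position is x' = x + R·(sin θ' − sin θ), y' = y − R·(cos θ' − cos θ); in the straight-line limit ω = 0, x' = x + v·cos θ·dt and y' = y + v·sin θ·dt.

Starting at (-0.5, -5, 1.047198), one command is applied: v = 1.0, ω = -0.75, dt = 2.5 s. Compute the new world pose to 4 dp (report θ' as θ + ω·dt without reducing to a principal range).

(1.6366, -4.7647, -0.8278)

θ' = 1.0472 + -0.75·2.5 = -0.8278
R = v/ω = 1.0/-0.75 = -1.3333
x' = -0.5 + -1.3333·(sin -0.8278 − sin 1.0472) = 1.6366
y' = -5 − -1.3333·(cos -0.8278 − cos 1.0472) = -4.7647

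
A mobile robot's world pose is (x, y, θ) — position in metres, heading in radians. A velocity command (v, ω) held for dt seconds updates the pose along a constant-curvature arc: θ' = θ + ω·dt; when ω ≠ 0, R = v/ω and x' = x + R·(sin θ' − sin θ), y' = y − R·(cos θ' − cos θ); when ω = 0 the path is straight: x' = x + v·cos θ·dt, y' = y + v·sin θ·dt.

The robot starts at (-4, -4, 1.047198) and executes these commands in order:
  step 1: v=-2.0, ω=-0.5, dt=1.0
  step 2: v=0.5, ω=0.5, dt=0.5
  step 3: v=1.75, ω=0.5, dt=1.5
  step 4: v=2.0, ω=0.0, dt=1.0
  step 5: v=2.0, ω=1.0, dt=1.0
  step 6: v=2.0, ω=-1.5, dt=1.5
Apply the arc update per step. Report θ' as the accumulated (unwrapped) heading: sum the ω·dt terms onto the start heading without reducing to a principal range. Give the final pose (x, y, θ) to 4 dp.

step 1: θ'=0.5472 (R=4.0000) → pose (-5.3829, -5.4159, 0.5472)
step 2: θ'=0.7972 (R=1.0000) → pose (-5.1878, -5.2607, 0.7972)
step 3: θ'=1.5472 (R=3.5000) → pose (-4.1927, -2.8978, 1.5472)
step 4: θ'=1.5472 (straight) → pose (-4.1455, -0.8983, 1.5472)
step 5: θ'=2.5472 (R=2.0000) → pose (-5.0249, 0.8059, 2.5472)
step 6: θ'=0.2972 (R=-1.3333) → pose (-4.6687, 3.1854, 0.2972)

(-4.6687, 3.1854, 0.2972)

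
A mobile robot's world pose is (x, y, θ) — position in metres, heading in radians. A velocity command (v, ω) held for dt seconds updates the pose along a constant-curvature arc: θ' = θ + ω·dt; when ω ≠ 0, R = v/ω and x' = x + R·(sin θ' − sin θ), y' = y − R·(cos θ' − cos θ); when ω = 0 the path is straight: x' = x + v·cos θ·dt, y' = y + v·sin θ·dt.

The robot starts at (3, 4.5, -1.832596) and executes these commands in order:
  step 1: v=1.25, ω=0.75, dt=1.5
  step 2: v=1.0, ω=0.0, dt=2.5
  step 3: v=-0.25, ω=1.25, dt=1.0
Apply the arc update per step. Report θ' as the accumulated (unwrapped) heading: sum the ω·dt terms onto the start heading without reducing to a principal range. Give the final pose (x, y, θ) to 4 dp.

(5.1931, 1.1964, 0.5424)

step 1: θ'=-0.7076 (R=1.6667) → pose (3.5265, 2.8021, -0.7076)
step 2: θ'=-0.7076 (straight) → pose (5.4263, 1.1771, -0.7076)
step 3: θ'=0.5424 (R=-0.2000) → pose (5.1931, 1.1964, 0.5424)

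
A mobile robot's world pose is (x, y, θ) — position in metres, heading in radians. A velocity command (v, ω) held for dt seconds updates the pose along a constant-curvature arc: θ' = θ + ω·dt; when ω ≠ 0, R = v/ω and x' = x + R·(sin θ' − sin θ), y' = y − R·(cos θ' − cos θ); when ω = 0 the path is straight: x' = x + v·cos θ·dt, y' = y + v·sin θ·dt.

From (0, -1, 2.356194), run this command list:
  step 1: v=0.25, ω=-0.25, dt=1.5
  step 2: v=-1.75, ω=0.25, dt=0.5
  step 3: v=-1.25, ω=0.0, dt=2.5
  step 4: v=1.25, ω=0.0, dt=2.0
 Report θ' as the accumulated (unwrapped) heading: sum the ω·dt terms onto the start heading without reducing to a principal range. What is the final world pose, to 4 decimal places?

(0.5073, -2.0079, 2.1062)

step 1: θ'=1.9812 (R=-1.0000) → pose (-0.2099, -0.6919, 1.9812)
step 2: θ'=2.1062 (R=-7.0000) → pose (0.1884, -1.4703, 2.1062)
step 3: θ'=2.1062 (straight) → pose (1.7827, -4.1580, 2.1062)
step 4: θ'=2.1062 (straight) → pose (0.5073, -2.0079, 2.1062)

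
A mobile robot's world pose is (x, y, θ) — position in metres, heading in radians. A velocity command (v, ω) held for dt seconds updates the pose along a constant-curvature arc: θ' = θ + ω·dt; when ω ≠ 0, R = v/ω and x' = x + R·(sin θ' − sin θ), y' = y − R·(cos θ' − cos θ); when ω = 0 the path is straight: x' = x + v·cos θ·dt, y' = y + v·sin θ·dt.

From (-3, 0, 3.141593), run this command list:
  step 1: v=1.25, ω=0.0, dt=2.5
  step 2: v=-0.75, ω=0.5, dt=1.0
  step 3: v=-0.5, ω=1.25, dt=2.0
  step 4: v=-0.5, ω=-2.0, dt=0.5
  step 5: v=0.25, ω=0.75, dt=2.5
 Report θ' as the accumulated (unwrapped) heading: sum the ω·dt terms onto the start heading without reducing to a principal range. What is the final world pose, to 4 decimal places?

step 1: θ'=3.1416 (straight) → pose (-6.1250, 0.0000, 3.1416)
step 2: θ'=3.6416 (R=-1.5000) → pose (-5.4059, 0.1836, 3.6416)
step 3: θ'=6.1416 (R=-0.4000) → pose (-5.5412, 0.9307, 6.1416)
step 4: θ'=5.1416 (R=0.2500) → pose (-5.7332, 1.0741, 5.1416)
step 5: θ'=7.0166 (R=0.3333) → pose (-5.2070, 0.9652, 7.0166)

(-5.2070, 0.9652, 7.0166)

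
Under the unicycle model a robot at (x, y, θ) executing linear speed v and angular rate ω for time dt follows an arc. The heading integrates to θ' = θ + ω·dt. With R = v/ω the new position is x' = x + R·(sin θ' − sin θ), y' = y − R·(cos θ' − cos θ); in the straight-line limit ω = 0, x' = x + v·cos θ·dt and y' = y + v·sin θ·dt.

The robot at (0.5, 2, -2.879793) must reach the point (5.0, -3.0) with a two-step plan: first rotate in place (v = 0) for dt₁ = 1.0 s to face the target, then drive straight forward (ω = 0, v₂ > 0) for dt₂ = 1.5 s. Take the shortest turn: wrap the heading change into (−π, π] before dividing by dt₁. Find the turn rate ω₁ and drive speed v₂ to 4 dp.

ω₁ = 2.0418, v₂ = 4.4845

heading to target = atan2(-3−2, 5−0.5) = -0.8380
Δθ = wrap(-0.8380 − -2.8798) = 2.0418; ω₁ = Δθ/dt₁ = 2.0418
distance = √((5−0.5)² + (-3−2)²) = 6.7268; v₂ = distance/dt₂ = 4.4845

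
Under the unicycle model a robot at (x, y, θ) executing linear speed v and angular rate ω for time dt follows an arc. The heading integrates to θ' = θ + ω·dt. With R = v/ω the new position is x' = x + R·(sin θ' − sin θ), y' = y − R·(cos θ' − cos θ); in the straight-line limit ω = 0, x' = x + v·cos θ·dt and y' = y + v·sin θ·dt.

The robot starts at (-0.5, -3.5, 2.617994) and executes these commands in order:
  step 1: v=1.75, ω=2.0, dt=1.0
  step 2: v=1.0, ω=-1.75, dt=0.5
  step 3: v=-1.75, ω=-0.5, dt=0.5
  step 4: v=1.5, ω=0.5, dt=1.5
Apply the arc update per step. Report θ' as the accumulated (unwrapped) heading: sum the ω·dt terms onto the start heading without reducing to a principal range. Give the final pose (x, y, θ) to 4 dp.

(-2.9215, -5.6520, 4.2430)

step 1: θ'=4.6180 (R=0.8750) → pose (-1.8086, -4.1753, 4.6180)
step 2: θ'=3.7430 (R=-0.5714) → pose (-2.0542, -4.5926, 3.7430)
step 3: θ'=3.4930 (R=3.5000) → pose (-1.2786, -4.1924, 3.4930)
step 4: θ'=4.2430 (R=3.0000) → pose (-2.9215, -5.6520, 4.2430)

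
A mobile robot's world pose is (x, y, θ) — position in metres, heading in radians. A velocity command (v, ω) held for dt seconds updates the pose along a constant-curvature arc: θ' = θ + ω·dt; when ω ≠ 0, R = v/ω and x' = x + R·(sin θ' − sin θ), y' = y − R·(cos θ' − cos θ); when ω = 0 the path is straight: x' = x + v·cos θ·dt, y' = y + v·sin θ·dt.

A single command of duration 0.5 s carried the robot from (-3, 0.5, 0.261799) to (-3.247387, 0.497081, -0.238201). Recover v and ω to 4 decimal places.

v = -0.5000, ω = -1.0000

Δθ = -0.238201 − 0.261799 = -0.500000
ω = Δθ/dt = -0.500000/0.5 = -1.0000
R = Δx/(sin θ' − sin θ) = 0.5000
v = R·ω = 0.5000·-1.0000 = -0.5000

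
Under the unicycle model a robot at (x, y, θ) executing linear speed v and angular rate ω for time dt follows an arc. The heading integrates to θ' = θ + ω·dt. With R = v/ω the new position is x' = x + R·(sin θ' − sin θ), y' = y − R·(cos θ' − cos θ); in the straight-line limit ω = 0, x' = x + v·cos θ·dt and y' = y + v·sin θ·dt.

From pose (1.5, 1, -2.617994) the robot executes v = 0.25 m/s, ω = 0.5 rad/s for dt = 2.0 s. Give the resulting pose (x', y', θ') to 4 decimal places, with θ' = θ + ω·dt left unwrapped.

θ' = -2.6180 + 0.5·2.0 = -1.6180
R = v/ω = 0.25/0.5 = 0.5000
x' = 1.5 + 0.5000·(sin -1.6180 − sin -2.6180) = 1.2506
y' = 1 − 0.5000·(cos -1.6180 − cos -2.6180) = 0.5906

(1.2506, 0.5906, -1.6180)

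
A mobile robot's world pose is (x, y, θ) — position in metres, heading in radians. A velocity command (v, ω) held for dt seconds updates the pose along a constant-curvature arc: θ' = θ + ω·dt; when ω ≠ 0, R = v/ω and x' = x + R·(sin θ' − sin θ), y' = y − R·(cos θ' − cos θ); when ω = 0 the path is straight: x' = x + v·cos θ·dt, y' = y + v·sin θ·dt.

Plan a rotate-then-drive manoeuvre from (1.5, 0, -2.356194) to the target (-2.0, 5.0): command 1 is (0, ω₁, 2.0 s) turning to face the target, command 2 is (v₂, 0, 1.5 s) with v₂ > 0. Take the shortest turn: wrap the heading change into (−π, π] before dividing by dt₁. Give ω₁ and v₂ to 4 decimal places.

ω₁ = -0.8727, v₂ = 4.0689

heading to target = atan2(5−0, -2−1.5) = 2.1815
Δθ = wrap(2.1815 − -2.3562) = -1.7455; ω₁ = Δθ/dt₁ = -0.8727
distance = √((-2−1.5)² + (5−0)²) = 6.1033; v₂ = distance/dt₂ = 4.0689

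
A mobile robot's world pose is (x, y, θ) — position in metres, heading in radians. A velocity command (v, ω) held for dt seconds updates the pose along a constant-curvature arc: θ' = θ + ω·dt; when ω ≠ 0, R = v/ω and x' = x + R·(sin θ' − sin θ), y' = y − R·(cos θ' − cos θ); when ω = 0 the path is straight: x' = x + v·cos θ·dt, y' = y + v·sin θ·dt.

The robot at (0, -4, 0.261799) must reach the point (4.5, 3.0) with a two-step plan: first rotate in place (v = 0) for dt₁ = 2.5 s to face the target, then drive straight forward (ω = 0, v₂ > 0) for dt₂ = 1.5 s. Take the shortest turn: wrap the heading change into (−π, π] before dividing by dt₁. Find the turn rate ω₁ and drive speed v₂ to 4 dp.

heading to target = atan2(3−-4, 4.5−0) = 0.9995
Δθ = wrap(0.9995 − 0.2618) = 0.7377; ω₁ = Δθ/dt₁ = 0.2951
distance = √((4.5−0)² + (3−-4)²) = 8.3217; v₂ = distance/dt₂ = 5.5478

ω₁ = 0.2951, v₂ = 5.5478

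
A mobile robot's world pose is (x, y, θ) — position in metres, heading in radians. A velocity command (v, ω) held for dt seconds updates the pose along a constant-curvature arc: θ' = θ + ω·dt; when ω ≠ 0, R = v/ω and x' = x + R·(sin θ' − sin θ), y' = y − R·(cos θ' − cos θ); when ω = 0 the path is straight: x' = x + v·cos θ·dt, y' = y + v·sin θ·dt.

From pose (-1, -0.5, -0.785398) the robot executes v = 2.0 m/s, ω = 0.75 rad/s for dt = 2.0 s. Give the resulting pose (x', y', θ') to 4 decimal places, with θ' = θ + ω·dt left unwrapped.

θ' = -0.7854 + 0.75·2.0 = 0.7146
R = v/ω = 2.0/0.75 = 2.6667
x' = -1 + 2.6667·(sin 0.7146 − sin -0.7854) = 2.6331
y' = -0.5 − 2.6667·(cos 0.7146 − cos -0.7854) = -0.6287

(2.6331, -0.6287, 0.7146)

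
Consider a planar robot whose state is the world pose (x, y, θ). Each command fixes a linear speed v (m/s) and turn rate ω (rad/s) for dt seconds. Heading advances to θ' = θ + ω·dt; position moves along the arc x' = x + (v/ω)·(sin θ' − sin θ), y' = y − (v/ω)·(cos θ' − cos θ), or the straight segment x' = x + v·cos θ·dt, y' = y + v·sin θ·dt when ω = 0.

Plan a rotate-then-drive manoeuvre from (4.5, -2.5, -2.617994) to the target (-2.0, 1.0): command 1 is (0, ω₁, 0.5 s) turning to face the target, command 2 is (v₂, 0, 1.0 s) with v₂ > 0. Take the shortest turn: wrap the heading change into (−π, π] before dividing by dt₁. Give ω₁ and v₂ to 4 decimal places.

heading to target = atan2(1−-2.5, -2−4.5) = 2.6477
Δθ = wrap(2.6477 − -2.6180) = -1.0175; ω₁ = Δθ/dt₁ = -2.0351
distance = √((-2−4.5)² + (1−-2.5)²) = 7.3824; v₂ = distance/dt₂ = 7.3824

ω₁ = -2.0351, v₂ = 7.3824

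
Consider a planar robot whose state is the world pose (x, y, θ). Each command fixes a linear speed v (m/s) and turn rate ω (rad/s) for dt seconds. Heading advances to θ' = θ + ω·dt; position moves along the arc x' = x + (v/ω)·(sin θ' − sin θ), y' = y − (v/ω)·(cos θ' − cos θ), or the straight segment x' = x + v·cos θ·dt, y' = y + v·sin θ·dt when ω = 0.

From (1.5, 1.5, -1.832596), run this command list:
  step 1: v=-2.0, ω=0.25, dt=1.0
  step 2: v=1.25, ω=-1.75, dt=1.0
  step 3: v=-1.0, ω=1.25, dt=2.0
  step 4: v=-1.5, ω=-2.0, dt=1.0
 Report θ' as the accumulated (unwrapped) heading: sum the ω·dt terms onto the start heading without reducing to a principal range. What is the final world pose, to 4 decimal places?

(1.9925, 5.3263, -2.8326)

step 1: θ'=-1.5826 (R=-8.0000) → pose (1.7720, 3.4762, -1.5826)
step 2: θ'=-3.3326 (R=-0.7143) → pose (0.9222, 2.7833, -3.3326)
step 3: θ'=-0.8326 (R=-0.8000) → pose (1.6658, 4.1071, -0.8326)
step 4: θ'=-2.8326 (R=0.7500) → pose (1.9925, 5.3263, -2.8326)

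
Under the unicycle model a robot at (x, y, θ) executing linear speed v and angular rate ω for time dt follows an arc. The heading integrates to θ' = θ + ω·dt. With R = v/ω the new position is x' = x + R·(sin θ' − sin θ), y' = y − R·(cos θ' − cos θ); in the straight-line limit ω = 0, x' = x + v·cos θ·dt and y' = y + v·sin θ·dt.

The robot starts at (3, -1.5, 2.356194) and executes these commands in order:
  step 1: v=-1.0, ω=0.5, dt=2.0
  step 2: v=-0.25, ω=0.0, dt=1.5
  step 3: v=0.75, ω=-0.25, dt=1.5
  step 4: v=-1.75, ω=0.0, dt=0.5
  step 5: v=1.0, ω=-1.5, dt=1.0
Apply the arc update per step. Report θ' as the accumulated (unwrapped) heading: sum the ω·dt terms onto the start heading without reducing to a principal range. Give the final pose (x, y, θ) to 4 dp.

(4.3948, -1.4123, 1.4812)

step 1: θ'=3.3562 (R=-2.0000) → pose (4.8401, -2.0399, 3.3562)
step 2: θ'=3.3562 (straight) → pose (5.2065, -1.9601, 3.3562)
step 3: θ'=2.9812 (R=-3.0000) → pose (4.0885, -1.9904, 2.9812)
step 4: θ'=2.9812 (straight) → pose (4.9523, -2.1301, 2.9812)
step 5: θ'=1.4812 (R=-0.6667) → pose (4.3948, -1.4123, 1.4812)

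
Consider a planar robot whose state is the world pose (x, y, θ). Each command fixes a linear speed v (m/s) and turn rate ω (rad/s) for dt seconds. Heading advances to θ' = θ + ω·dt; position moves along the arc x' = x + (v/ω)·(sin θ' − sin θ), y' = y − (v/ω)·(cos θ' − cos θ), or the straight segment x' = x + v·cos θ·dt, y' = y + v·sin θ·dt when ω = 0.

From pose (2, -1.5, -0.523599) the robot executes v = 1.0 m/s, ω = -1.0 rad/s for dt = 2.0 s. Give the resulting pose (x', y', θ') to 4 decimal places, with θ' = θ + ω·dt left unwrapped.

θ' = -0.5236 + -1.0·2.0 = -2.5236
R = v/ω = 1.0/-1.0 = -1.0000
x' = 2 + -1.0000·(sin -2.5236 − sin -0.5236) = 2.0794
y' = -1.5 − -1.0000·(cos -2.5236 − cos -0.5236) = -3.1811

(2.0794, -3.1811, -2.5236)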